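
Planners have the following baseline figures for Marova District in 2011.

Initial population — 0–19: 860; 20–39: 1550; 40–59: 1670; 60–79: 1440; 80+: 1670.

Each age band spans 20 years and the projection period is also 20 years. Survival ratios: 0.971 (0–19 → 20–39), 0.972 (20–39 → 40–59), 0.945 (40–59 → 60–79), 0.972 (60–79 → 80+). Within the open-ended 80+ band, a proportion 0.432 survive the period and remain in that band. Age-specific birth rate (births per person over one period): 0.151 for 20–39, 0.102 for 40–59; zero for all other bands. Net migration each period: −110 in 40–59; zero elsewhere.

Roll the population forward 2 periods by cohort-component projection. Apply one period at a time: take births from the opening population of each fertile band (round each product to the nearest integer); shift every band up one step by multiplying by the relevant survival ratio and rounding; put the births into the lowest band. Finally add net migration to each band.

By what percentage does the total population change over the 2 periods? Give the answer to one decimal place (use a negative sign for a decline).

-28.6

[period 1]
Births: 1550 × 0.151 = 234, 1670 × 0.102 = 170 ⇒ total 404
20–39: 860 × 0.971 = 835
40–59: 1550 × 0.972 = 1507
60–79: 1670 × 0.945 = 1578
80+: 1440 × 0.972 + 1670 × 0.432 = 1400 + 721 = 2121
Net migration: 40–59 − 110 → 1397
Population now: 0–19=404, 20–39=835, 40–59=1397, 60–79=1578, 80+=2121
[period 2]
Births: 835 × 0.151 = 126, 1397 × 0.102 = 142 ⇒ total 268
20–39: 404 × 0.971 = 392
40–59: 835 × 0.972 = 812
60–79: 1397 × 0.945 = 1320
80+: 1578 × 0.972 + 2121 × 0.432 = 1534 + 916 = 2450
Net migration: 40–59 − 110 → 702
Population now: 0–19=268, 20–39=392, 40–59=702, 60–79=1320, 80+=2450
Total: 7190 → 5132; change = -2058; percentage change = -28.6%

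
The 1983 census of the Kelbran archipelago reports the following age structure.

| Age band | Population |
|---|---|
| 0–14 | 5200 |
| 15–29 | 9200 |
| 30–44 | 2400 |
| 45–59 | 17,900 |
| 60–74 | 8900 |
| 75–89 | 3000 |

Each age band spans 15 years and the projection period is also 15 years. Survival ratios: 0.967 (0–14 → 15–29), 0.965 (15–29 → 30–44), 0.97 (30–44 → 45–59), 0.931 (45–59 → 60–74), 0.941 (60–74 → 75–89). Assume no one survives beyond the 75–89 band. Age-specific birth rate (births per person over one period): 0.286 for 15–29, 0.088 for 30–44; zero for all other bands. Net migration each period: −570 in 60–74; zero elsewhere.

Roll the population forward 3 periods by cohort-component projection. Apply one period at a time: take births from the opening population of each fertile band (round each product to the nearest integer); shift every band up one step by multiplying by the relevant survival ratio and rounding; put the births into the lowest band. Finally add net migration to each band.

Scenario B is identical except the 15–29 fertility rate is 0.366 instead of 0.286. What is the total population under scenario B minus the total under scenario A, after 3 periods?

1556

(Bands numbered youngest = 1 to oldest = 6.)
[period 1]
Births: 9200 × 0.286 = 2631  |  2400 × 0.088 = 211 → total 2842
Band 2: 5200 × 0.967 = 5028
Band 3: 9200 × 0.965 = 8878
Band 4: 2400 × 0.97 = 2328
Band 5: 17900 × 0.931 = 16665
Band 6: 8900 × 0.941 = 8375
Net migration: Band 5 − 570 → 16095
Giving 2842 / 5028 / 8878 / 2328 / 16095 / 8375.
[period 2]
Births: 5028 × 0.286 = 1438  |  8878 × 0.088 = 781 → total 2219
Band 2: 2842 × 0.967 = 2748
Band 3: 5028 × 0.965 = 4852
Band 4: 8878 × 0.97 = 8612
Band 5: 2328 × 0.931 = 2167
Band 6: 16095 × 0.941 = 15145
Net migration: Band 5 − 570 → 1597
Giving 2219 / 2748 / 4852 / 8612 / 1597 / 15145.
[period 3]
Births: 2748 × 0.286 = 786  |  4852 × 0.088 = 427 → total 1213
Band 2: 2219 × 0.967 = 2146
Band 3: 2748 × 0.965 = 2652
Band 4: 4852 × 0.97 = 4706
Band 5: 8612 × 0.931 = 8018
Band 6: 1597 × 0.941 = 1503
Net migration: Band 5 − 570 → 7448
Giving 1213 / 2146 / 2652 / 4706 / 7448 / 1503.
Scenario A total after 3 periods: 19668
Scenario B projection —
[period 1]
Births: 9200 × 0.366 = 3367  |  2400 × 0.088 = 211 → total 3578
Band 2: 5200 × 0.967 = 5028
Band 3: 9200 × 0.965 = 8878
Band 4: 2400 × 0.97 = 2328
Band 5: 17900 × 0.931 = 16665
Band 6: 8900 × 0.941 = 8375
Net migration: Band 5 − 570 → 16095
Giving 3578 / 5028 / 8878 / 2328 / 16095 / 8375.
[period 2]
Births: 5028 × 0.366 = 1840  |  8878 × 0.088 = 781 → total 2621
Band 2: 3578 × 0.967 = 3460
Band 3: 5028 × 0.965 = 4852
Band 4: 8878 × 0.97 = 8612
Band 5: 2328 × 0.931 = 2167
Band 6: 16095 × 0.941 = 15145
Net migration: Band 5 − 570 → 1597
Giving 2621 / 3460 / 4852 / 8612 / 1597 / 15145.
[period 3]
Births: 3460 × 0.366 = 1266  |  4852 × 0.088 = 427 → total 1693
Band 2: 2621 × 0.967 = 2535
Band 3: 3460 × 0.965 = 3339
Band 4: 4852 × 0.97 = 4706
Band 5: 8612 × 0.931 = 8018
Band 6: 1597 × 0.941 = 1503
Net migration: Band 5 − 570 → 7448
Giving 1693 / 2535 / 3339 / 4706 / 7448 / 1503.
Scenario B total after 3 periods: 21224
Difference B − A = 21224 − 19668 = 1556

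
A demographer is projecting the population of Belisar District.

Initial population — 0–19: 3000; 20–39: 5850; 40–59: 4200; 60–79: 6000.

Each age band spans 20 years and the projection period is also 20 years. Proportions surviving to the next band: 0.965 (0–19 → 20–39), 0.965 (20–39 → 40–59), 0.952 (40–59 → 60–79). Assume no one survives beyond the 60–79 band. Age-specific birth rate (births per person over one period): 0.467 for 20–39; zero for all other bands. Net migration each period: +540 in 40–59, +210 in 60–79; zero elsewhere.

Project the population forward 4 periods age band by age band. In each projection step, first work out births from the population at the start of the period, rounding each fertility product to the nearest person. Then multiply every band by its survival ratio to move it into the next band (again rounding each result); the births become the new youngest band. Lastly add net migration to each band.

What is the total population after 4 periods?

6742

Period 1:
Births: 5850 * 0.467 = 2732
20–39: 3000 * 0.965 = 2895
40–59: 5850 * 0.965 = 5645
60–79: 4200 * 0.952 = 3998
Net migration: 40–59 + 540 → 6185; 60–79 + 210 → 4208
End of period: [2732, 2895, 6185, 4208]
Period 2:
Births: 2895 * 0.467 = 1352
20–39: 2732 * 0.965 = 2636
40–59: 2895 * 0.965 = 2794
60–79: 6185 * 0.952 = 5888
Net migration: 40–59 + 540 → 3334; 60–79 + 210 → 6098
End of period: [1352, 2636, 3334, 6098]
Period 3:
Births: 2636 * 0.467 = 1231
20–39: 1352 * 0.965 = 1305
40–59: 2636 * 0.965 = 2544
60–79: 3334 * 0.952 = 3174
Net migration: 40–59 + 540 → 3084; 60–79 + 210 → 3384
End of period: [1231, 1305, 3084, 3384]
Period 4:
Births: 1305 * 0.467 = 609
20–39: 1231 * 0.965 = 1188
40–59: 1305 * 0.965 = 1259
60–79: 3084 * 0.952 = 2936
Net migration: 40–59 + 540 → 1799; 60–79 + 210 → 3146
End of period: [609, 1188, 1799, 3146]
Total after period 4: 609 + 1188 + 1799 + 3146 = 6742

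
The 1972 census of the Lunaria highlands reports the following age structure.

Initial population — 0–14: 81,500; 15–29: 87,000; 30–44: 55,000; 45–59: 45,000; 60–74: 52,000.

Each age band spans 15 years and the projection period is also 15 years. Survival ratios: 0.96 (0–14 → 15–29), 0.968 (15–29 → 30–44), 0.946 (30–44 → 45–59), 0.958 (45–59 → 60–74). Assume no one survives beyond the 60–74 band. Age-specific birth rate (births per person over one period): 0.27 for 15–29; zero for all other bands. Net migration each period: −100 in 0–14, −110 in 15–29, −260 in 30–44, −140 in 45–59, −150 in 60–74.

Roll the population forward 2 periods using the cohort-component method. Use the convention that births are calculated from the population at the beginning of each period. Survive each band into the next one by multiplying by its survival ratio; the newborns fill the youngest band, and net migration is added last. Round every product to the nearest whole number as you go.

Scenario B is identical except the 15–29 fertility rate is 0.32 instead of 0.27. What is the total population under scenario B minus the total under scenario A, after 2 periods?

Period 1:
Births: 87000 * 0.27 = 23490
15–29: 81500 * 0.96 = 78240
30–44: 87000 * 0.968 = 84216
45–59: 55000 * 0.946 = 52030
60–74: 45000 * 0.958 = 43110
Net migration: 0–14 − 100 → 23390; 15–29 − 110 → 78130; 30–44 − 260 → 83956; 45–59 − 140 → 51890; 60–74 − 150 → 42960
Population now: 0–14=23390, 15–29=78130, 30–44=83956, 45–59=51890, 60–74=42960
Period 2:
Births: 78130 * 0.27 = 21095
15–29: 23390 * 0.96 = 22454
30–44: 78130 * 0.968 = 75630
45–59: 83956 * 0.946 = 79422
60–74: 51890 * 0.958 = 49711
Net migration: 0–14 − 100 → 20995; 15–29 − 110 → 22344; 30–44 − 260 → 75370; 45–59 − 140 → 79282; 60–74 − 150 → 49561
Population now: 0–14=20995, 15–29=22344, 30–44=75370, 45–59=79282, 60–74=49561
Scenario A total after 2 periods: 247552
Scenario B projection —
Period 1:
Births: 87000 * 0.32 = 27840
15–29: 81500 * 0.96 = 78240
30–44: 87000 * 0.968 = 84216
45–59: 55000 * 0.946 = 52030
60–74: 45000 * 0.958 = 43110
Net migration: 0–14 − 100 → 27740; 15–29 − 110 → 78130; 30–44 − 260 → 83956; 45–59 − 140 → 51890; 60–74 − 150 → 42960
Population now: 0–14=27740, 15–29=78130, 30–44=83956, 45–59=51890, 60–74=42960
Period 2:
Births: 78130 * 0.32 = 25002
15–29: 27740 * 0.96 = 26630
30–44: 78130 * 0.968 = 75630
45–59: 83956 * 0.946 = 79422
60–74: 51890 * 0.958 = 49711
Net migration: 0–14 − 100 → 24902; 15–29 − 110 → 26520; 30–44 − 260 → 75370; 45–59 − 140 → 79282; 60–74 − 150 → 49561
Population now: 0–14=24902, 15–29=26520, 30–44=75370, 45–59=79282, 60–74=49561
Scenario B total after 2 periods: 255635
Difference B − A = 255635 − 247552 = 8083

8083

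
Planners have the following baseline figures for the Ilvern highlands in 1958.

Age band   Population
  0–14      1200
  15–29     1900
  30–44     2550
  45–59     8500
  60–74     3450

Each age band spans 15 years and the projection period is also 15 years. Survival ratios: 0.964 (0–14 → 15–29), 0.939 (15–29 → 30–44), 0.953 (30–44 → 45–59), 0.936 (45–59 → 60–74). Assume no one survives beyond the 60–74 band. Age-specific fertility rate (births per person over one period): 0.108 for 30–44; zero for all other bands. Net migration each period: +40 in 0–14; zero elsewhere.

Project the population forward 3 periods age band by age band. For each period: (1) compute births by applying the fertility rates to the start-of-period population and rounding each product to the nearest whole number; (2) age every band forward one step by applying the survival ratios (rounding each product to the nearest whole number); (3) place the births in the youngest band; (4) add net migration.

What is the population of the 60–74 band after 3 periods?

1591

Let band 1 be 0–14 through band 5 = 60–74.
Period 1:
Births: 2550 * 0.108 = 275
Band 2: 1200 * 0.964 = 1157
Band 3: 1900 * 0.939 = 1784
Band 4: 2550 * 0.953 = 2430
Band 5: 8500 * 0.936 = 7956
Net migration: Band 1 + 40 → 315
Giving 315 / 1157 / 1784 / 2430 / 7956.
Period 2:
Births: 1784 * 0.108 = 193
Band 2: 315 * 0.964 = 304
Band 3: 1157 * 0.939 = 1086
Band 4: 1784 * 0.953 = 1700
Band 5: 2430 * 0.936 = 2274
Net migration: Band 1 + 40 → 233
Giving 233 / 304 / 1086 / 1700 / 2274.
Period 3:
Births: 1086 * 0.108 = 117
Band 2: 233 * 0.964 = 225
Band 3: 304 * 0.939 = 285
Band 4: 1086 * 0.953 = 1035
Band 5: 1700 * 0.936 = 1591
Net migration: Band 1 + 40 → 157
Giving 157 / 225 / 285 / 1035 / 1591.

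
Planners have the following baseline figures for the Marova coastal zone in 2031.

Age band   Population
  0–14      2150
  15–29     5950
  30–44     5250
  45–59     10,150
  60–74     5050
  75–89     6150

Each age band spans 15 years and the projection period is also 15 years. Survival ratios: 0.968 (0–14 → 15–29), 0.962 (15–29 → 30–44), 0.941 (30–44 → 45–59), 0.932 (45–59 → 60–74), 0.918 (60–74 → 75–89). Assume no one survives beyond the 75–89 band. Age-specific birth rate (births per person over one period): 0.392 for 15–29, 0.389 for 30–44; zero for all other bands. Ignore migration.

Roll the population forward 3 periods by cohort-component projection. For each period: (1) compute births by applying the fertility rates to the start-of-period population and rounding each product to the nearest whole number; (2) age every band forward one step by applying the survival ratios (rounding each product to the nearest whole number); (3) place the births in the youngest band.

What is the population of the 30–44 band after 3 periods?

4073

(Bands numbered youngest = 1 to oldest = 6.)
Period 1:
Births: 5950 × 0.392 = 2332  |  5250 × 0.389 = 2042 — total 4374
Band 2: 2150 × 0.968 = 2081
Band 3: 5950 × 0.962 = 5724
Band 4: 5250 × 0.941 = 4940
Band 5: 10150 × 0.932 = 9460
Band 6: 5050 × 0.918 = 4636
Giving 4374 / 2081 / 5724 / 4940 / 9460 / 4636.
Period 2:
Births: 2081 × 0.392 = 816  |  5724 × 0.389 = 2227 — total 3043
Band 2: 4374 × 0.968 = 4234
Band 3: 2081 × 0.962 = 2002
Band 4: 5724 × 0.941 = 5386
Band 5: 4940 × 0.932 = 4604
Band 6: 9460 × 0.918 = 8684
Giving 3043 / 4234 / 2002 / 5386 / 4604 / 8684.
Period 3:
Births: 4234 × 0.392 = 1660  |  2002 × 0.389 = 779 — total 2439
Band 2: 3043 × 0.968 = 2946
Band 3: 4234 × 0.962 = 4073
Band 4: 2002 × 0.941 = 1884
Band 5: 5386 × 0.932 = 5020
Band 6: 4604 × 0.918 = 4226
Giving 2439 / 2946 / 4073 / 1884 / 5020 / 4226.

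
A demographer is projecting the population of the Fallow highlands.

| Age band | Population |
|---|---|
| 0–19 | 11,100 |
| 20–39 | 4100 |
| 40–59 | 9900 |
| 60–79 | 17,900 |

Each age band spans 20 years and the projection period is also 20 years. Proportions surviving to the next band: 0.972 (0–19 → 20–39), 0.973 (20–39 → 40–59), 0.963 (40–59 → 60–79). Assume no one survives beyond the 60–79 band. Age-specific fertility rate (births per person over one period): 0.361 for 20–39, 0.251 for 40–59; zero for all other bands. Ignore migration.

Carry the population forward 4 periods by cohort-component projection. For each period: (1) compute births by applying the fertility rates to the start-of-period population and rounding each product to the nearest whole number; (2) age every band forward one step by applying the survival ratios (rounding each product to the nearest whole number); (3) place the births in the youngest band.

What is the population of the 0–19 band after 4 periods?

After projecting period 1:
Births: 4100 × 0.361 = 1480  |  9900 × 0.251 = 2485 → total 3965
20–39: 11100 × 0.972 = 10789
40–59: 4100 × 0.973 = 3989
60–79: 9900 × 0.963 = 9534
Giving 3965 / 10789 / 3989 / 9534.
After projecting period 2:
Births: 10789 × 0.361 = 3895  |  3989 × 0.251 = 1001 → total 4896
20–39: 3965 × 0.972 = 3854
40–59: 10789 × 0.973 = 10498
60–79: 3989 × 0.963 = 3841
Giving 4896 / 3854 / 10498 / 3841.
After projecting period 3:
Births: 3854 × 0.361 = 1391  |  10498 × 0.251 = 2635 → total 4026
20–39: 4896 × 0.972 = 4759
40–59: 3854 × 0.973 = 3750
60–79: 10498 × 0.963 = 10110
Giving 4026 / 4759 / 3750 / 10110.
After projecting period 4:
Births: 4759 × 0.361 = 1718  |  3750 × 0.251 = 941 → total 2659
20–39: 4026 × 0.972 = 3913
40–59: 4759 × 0.973 = 4631
60–79: 3750 × 0.963 = 3611
Giving 2659 / 3913 / 4631 / 3611.

2659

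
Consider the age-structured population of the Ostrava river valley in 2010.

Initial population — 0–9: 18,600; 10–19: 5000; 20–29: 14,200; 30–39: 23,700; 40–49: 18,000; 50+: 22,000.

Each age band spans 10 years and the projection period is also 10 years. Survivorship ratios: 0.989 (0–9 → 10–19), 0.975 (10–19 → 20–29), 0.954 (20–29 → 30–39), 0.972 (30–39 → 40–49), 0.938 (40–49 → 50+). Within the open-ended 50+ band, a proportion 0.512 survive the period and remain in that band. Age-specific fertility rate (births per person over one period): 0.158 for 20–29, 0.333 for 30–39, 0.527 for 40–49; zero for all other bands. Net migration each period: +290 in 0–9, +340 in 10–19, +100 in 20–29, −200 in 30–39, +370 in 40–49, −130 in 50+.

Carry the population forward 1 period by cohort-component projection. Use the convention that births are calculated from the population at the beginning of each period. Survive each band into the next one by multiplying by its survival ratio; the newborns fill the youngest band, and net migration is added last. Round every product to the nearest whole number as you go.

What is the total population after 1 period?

— Period 1 —
Births: 14200 * 0.158 = 2244, 23700 * 0.333 = 7892, 18000 * 0.527 = 9486 → total 19622
10–19: 18600 * 0.989 = 18395
20–29: 5000 * 0.975 = 4875
30–39: 14200 * 0.954 = 13547
40–49: 23700 * 0.972 = 23036
50+: 18000 * 0.938 + 22000 * 0.512 = 16884 + 11264 = 28148
Net migration: 0–9 + 290 → 19912; 10–19 + 340 → 18735; 20–29 + 100 → 4975; 30–39 − 200 → 13347; 40–49 + 370 → 23406; 50+ − 130 → 28018
Population now: 0–9=19912, 10–19=18735, 20–29=4975, 30–39=13347, 40–49=23406, 50+=28018
Total after period 1: 19912 + 18735 + 4975 + 13347 + 23406 + 28018 = 108393

108393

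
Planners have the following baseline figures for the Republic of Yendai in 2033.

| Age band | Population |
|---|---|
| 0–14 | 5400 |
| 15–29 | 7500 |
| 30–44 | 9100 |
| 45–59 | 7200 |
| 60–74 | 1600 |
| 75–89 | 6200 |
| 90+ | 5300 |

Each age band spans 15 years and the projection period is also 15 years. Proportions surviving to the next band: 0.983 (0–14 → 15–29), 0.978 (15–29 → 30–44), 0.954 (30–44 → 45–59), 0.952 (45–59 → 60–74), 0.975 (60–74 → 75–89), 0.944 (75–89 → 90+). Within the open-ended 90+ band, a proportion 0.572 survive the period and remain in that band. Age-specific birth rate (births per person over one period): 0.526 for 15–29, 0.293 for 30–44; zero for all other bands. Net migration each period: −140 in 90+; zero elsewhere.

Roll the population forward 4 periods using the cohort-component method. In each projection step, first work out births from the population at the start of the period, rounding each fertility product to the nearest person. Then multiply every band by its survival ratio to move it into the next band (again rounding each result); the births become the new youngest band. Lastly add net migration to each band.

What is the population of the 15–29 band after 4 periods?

Numbering the groups 1..7 from youngest to oldest:
Period 1.
Births: 7500 * 0.526 = 3945, 9100 * 0.293 = 2666 → 6611
Group 2: 5400 * 0.983 = 5308
Group 3: 7500 * 0.978 = 7335
Group 4: 9100 * 0.954 = 8681
Group 5: 7200 * 0.952 = 6854
Group 6: 1600 * 0.975 = 1560
Group 7: 6200 * 0.944 + 5300 * 0.572 = 5853 + 3032 = 8885
Net migration: Group 7 − 140 → 8745
→ [6611, 5308, 7335, 8681, 6854, 1560, 8745]
Period 2.
Births: 5308 * 0.526 = 2792, 7335 * 0.293 = 2149 → 4941
Group 2: 6611 * 0.983 = 6499
Group 3: 5308 * 0.978 = 5191
Group 4: 7335 * 0.954 = 6998
Group 5: 8681 * 0.952 = 8264
Group 6: 6854 * 0.975 = 6683
Group 7: 1560 * 0.944 + 8745 * 0.572 = 1473 + 5002 = 6475
Net migration: Group 7 − 140 → 6335
→ [4941, 6499, 5191, 6998, 8264, 6683, 6335]
Period 3.
Births: 6499 * 0.526 = 3418, 5191 * 0.293 = 1521 → 4939
Group 2: 4941 * 0.983 = 4857
Group 3: 6499 * 0.978 = 6356
Group 4: 5191 * 0.954 = 4952
Group 5: 6998 * 0.952 = 6662
Group 6: 8264 * 0.975 = 8057
Group 7: 6683 * 0.944 + 6335 * 0.572 = 6309 + 3624 = 9933
Net migration: Group 7 − 140 → 9793
→ [4939, 4857, 6356, 4952, 6662, 8057, 9793]
Period 4.
Births: 4857 * 0.526 = 2555, 6356 * 0.293 = 1862 → 4417
Group 2: 4939 * 0.983 = 4855
Group 3: 4857 * 0.978 = 4750
Group 4: 6356 * 0.954 = 6064
Group 5: 4952 * 0.952 = 4714
Group 6: 6662 * 0.975 = 6495
Group 7: 8057 * 0.944 + 9793 * 0.572 = 7606 + 5602 = 13208
Net migration: Group 7 − 140 → 13068
→ [4417, 4855, 4750, 6064, 4714, 6495, 13068]

4855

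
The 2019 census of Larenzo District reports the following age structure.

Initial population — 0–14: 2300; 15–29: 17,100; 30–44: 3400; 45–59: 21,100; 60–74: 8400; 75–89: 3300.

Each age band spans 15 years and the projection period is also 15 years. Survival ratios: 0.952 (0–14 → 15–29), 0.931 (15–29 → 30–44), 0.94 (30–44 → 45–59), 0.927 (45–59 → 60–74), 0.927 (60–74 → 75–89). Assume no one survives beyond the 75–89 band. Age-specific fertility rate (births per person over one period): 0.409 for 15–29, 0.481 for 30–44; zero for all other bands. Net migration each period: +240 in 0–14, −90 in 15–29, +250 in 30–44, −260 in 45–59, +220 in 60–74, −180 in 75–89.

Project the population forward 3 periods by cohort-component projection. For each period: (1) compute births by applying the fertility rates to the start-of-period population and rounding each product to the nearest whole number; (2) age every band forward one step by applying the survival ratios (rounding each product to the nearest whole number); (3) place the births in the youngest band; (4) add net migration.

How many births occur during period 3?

4477

Call the groups 1 to 6, youngest first.
[period 1]
Births: 17100 * 0.409 = 6994  |  3400 * 0.481 = 1635 ⇒ total 8629
Group 2: 2300 * 0.952 = 2190
Group 3: 17100 * 0.931 = 15920
Group 4: 3400 * 0.94 = 3196
Group 5: 21100 * 0.927 = 19560
Group 6: 8400 * 0.927 = 7787
Net migration: Group 1 + 240 → 8869; Group 2 − 90 → 2100; Group 3 + 250 → 16170; Group 4 − 260 → 2936; Group 5 + 220 → 19780; Group 6 − 180 → 7607
Giving 8869 / 2100 / 16170 / 2936 / 19780 / 7607.
[period 2]
Births: 2100 * 0.409 = 859  |  16170 * 0.481 = 7778 ⇒ total 8637
Group 2: 8869 * 0.952 = 8443
Group 3: 2100 * 0.931 = 1955
Group 4: 16170 * 0.94 = 15200
Group 5: 2936 * 0.927 = 2722
Group 6: 19780 * 0.927 = 18336
Net migration: Group 1 + 240 → 8877; Group 2 − 90 → 8353; Group 3 + 250 → 2205; Group 4 − 260 → 14940; Group 5 + 220 → 2942; Group 6 − 180 → 18156
Giving 8877 / 8353 / 2205 / 14940 / 2942 / 18156.
[period 3]
Births: 8353 * 0.409 = 3416  |  2205 * 0.481 = 1061 ⇒ total 4477
Group 2: 8877 * 0.952 = 8451
Group 3: 8353 * 0.931 = 7777
Group 4: 2205 * 0.94 = 2073
Group 5: 14940 * 0.927 = 13849
Group 6: 2942 * 0.927 = 2727
Net migration: Group 1 + 240 → 4717; Group 2 − 90 → 8361; Group 3 + 250 → 8027; Group 4 − 260 → 1813; Group 5 + 220 → 14069; Group 6 − 180 → 2547
Giving 4717 / 8361 / 8027 / 1813 / 14069 / 2547.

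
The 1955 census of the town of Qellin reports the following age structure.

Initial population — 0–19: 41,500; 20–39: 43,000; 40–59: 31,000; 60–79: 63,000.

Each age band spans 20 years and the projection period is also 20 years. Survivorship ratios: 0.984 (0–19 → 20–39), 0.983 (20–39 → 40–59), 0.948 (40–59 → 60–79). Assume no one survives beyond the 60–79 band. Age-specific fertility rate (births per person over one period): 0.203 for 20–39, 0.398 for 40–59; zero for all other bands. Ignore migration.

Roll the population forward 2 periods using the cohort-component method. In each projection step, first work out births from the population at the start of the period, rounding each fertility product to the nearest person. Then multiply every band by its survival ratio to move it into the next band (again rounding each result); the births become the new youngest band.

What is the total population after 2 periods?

Period 1:
Births: 43000 × 0.203 = 8729, 31000 × 0.398 = 12338 → 21067
20–39: 41500 × 0.984 = 40836
40–59: 43000 × 0.983 = 42269
60–79: 31000 × 0.948 = 29388
End of period: [21067, 40836, 42269, 29388]
Period 2:
Births: 40836 × 0.203 = 8290, 42269 × 0.398 = 16823 → 25113
20–39: 21067 × 0.984 = 20730
40–59: 40836 × 0.983 = 40142
60–79: 42269 × 0.948 = 40071
End of period: [25113, 20730, 40142, 40071]
Total after period 2: 25113 + 20730 + 40142 + 40071 = 126056

126056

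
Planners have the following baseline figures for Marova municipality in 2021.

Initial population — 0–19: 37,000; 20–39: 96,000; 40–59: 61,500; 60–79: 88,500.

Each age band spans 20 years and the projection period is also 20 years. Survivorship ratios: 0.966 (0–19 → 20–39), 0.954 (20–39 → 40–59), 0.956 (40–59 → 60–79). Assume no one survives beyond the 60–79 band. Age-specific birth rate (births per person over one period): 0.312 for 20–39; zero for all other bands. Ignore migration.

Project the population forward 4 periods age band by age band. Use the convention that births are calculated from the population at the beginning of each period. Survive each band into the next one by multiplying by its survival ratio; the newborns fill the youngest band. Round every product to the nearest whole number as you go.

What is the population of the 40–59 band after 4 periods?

10277

Numbering the bands 1..4 from youngest to oldest:
Period 1.
Births: 96000 * 0.312 = 29952
Band 2: 37000 * 0.966 = 35742
Band 3: 96000 * 0.954 = 91584
Band 4: 61500 * 0.956 = 58794
→ [29952, 35742, 91584, 58794]
Period 2.
Births: 35742 * 0.312 = 11152
Band 2: 29952 * 0.966 = 28934
Band 3: 35742 * 0.954 = 34098
Band 4: 91584 * 0.956 = 87554
→ [11152, 28934, 34098, 87554]
Period 3.
Births: 28934 * 0.312 = 9027
Band 2: 11152 * 0.966 = 10773
Band 3: 28934 * 0.954 = 27603
Band 4: 34098 * 0.956 = 32598
→ [9027, 10773, 27603, 32598]
Period 4.
Births: 10773 * 0.312 = 3361
Band 2: 9027 * 0.966 = 8720
Band 3: 10773 * 0.954 = 10277
Band 4: 27603 * 0.956 = 26388
→ [3361, 8720, 10277, 26388]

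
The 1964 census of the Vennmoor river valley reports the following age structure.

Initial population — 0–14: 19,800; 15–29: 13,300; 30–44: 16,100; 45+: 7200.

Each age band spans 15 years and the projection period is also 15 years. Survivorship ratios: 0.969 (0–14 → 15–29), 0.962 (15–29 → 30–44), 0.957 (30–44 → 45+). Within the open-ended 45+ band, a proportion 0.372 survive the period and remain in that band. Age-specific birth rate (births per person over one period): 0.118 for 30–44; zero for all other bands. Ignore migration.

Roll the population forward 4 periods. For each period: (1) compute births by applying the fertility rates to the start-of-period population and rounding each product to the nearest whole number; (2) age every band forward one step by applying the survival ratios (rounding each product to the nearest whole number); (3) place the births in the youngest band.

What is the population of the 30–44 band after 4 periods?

After projecting period 1:
Births: 16100 * 0.118 = 1900
15–29: 19800 * 0.969 = 19186
30–44: 13300 * 0.962 = 12795
45+: 16100 * 0.957 + 7200 * 0.372 = 15408 + 2678 = 18086
→ [1900, 19186, 12795, 18086]
After projecting period 2:
Births: 12795 * 0.118 = 1510
15–29: 1900 * 0.969 = 1841
30–44: 19186 * 0.962 = 18457
45+: 12795 * 0.957 + 18086 * 0.372 = 12245 + 6728 = 18973
→ [1510, 1841, 18457, 18973]
After projecting period 3:
Births: 18457 * 0.118 = 2178
15–29: 1510 * 0.969 = 1463
30–44: 1841 * 0.962 = 1771
45+: 18457 * 0.957 + 18973 * 0.372 = 17663 + 7058 = 24721
→ [2178, 1463, 1771, 24721]
After projecting period 4:
Births: 1771 * 0.118 = 209
15–29: 2178 * 0.969 = 2110
30–44: 1463 * 0.962 = 1407
45+: 1771 * 0.957 + 24721 * 0.372 = 1695 + 9196 = 10891
→ [209, 2110, 1407, 10891]

1407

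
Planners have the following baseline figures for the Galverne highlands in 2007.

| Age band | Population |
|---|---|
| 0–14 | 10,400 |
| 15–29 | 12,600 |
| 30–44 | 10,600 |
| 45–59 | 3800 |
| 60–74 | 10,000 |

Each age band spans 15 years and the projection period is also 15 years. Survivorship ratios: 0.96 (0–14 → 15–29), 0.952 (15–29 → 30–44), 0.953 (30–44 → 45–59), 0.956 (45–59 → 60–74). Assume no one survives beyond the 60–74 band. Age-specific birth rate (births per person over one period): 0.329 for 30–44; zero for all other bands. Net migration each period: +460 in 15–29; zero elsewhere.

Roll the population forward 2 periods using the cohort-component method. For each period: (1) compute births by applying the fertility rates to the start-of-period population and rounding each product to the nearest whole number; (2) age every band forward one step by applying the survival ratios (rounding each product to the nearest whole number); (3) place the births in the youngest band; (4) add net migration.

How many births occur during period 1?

— Period 1 —
Births: 10600 * 0.329 = 3487
15–29: 10400 * 0.96 = 9984
30–44: 12600 * 0.952 = 11995
45–59: 10600 * 0.953 = 10102
60–74: 3800 * 0.956 = 3633
Net migration: 15–29 + 460 → 10444
Giving 3487 / 10444 / 11995 / 10102 / 3633.

3487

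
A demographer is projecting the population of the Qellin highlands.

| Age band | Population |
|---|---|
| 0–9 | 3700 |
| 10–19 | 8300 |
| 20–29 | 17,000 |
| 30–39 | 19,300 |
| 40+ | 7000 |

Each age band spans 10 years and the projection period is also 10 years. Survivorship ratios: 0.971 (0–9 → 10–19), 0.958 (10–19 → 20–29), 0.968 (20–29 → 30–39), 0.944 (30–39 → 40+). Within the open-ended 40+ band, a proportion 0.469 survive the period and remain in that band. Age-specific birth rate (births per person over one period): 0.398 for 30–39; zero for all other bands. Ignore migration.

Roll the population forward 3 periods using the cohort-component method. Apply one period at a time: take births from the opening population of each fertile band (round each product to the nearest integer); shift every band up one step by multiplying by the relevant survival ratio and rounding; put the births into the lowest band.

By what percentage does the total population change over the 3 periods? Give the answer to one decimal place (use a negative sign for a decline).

-29.2

(Bands numbered youngest = 1 to oldest = 5.)
— Period 1 —
Births: 19300 * 0.398 = 7681
Band 2: 3700 * 0.971 = 3593
Band 3: 8300 * 0.958 = 7951
Band 4: 17000 * 0.968 = 16456
Band 5: 19300 * 0.944 + 7000 * 0.469 = 18219 + 3283 = 21502
Giving 7681 / 3593 / 7951 / 16456 / 21502.
— Period 2 —
Births: 16456 * 0.398 = 6549
Band 2: 7681 * 0.971 = 7458
Band 3: 3593 * 0.958 = 3442
Band 4: 7951 * 0.968 = 7697
Band 5: 16456 * 0.944 + 21502 * 0.469 = 15534 + 10084 = 25618
Giving 6549 / 7458 / 3442 / 7697 / 25618.
— Period 3 —
Births: 7697 * 0.398 = 3063
Band 2: 6549 * 0.971 = 6359
Band 3: 7458 * 0.958 = 7145
Band 4: 3442 * 0.968 = 3332
Band 5: 7697 * 0.944 + 25618 * 0.469 = 7266 + 12015 = 19281
Giving 3063 / 6359 / 7145 / 3332 / 19281.
Total: 55300 → 39180; change = -16120; percentage change = -29.2%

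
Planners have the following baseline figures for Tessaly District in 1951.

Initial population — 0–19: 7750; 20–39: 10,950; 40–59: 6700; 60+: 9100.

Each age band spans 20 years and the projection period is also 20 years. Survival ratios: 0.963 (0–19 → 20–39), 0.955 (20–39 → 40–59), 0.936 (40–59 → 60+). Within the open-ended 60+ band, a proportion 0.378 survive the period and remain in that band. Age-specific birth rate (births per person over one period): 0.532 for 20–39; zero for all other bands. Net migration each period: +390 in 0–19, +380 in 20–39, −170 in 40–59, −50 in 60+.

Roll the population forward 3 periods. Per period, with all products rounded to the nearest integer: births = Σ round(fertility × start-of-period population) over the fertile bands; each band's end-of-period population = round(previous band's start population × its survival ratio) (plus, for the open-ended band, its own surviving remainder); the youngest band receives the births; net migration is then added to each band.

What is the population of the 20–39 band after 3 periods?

Let band 1 be 0–19 through band 4 = 60+.
After projecting period 1:
Births: 10950 * 0.532 = 5825
Band 2: 7750 * 0.963 = 7463
Band 3: 10950 * 0.955 = 10457
Band 4: 6700 * 0.936 + 9100 * 0.378 = 6271 + 3440 = 9711
Net migration: Band 1 + 390 → 6215; Band 2 + 380 → 7843; Band 3 − 170 → 10287; Band 4 − 50 → 9661
End of period: [6215, 7843, 10287, 9661]
After projecting period 2:
Births: 7843 * 0.532 = 4172
Band 2: 6215 * 0.963 = 5985
Band 3: 7843 * 0.955 = 7490
Band 4: 10287 * 0.936 + 9661 * 0.378 = 9629 + 3652 = 13281
Net migration: Band 1 + 390 → 4562; Band 2 + 380 → 6365; Band 3 − 170 → 7320; Band 4 − 50 → 13231
End of period: [4562, 6365, 7320, 13231]
After projecting period 3:
Births: 6365 * 0.532 = 3386
Band 2: 4562 * 0.963 = 4393
Band 3: 6365 * 0.955 = 6079
Band 4: 7320 * 0.936 + 13231 * 0.378 = 6852 + 5001 = 11853
Net migration: Band 1 + 390 → 3776; Band 2 + 380 → 4773; Band 3 − 170 → 5909; Band 4 − 50 → 11803
End of period: [3776, 4773, 5909, 11803]

4773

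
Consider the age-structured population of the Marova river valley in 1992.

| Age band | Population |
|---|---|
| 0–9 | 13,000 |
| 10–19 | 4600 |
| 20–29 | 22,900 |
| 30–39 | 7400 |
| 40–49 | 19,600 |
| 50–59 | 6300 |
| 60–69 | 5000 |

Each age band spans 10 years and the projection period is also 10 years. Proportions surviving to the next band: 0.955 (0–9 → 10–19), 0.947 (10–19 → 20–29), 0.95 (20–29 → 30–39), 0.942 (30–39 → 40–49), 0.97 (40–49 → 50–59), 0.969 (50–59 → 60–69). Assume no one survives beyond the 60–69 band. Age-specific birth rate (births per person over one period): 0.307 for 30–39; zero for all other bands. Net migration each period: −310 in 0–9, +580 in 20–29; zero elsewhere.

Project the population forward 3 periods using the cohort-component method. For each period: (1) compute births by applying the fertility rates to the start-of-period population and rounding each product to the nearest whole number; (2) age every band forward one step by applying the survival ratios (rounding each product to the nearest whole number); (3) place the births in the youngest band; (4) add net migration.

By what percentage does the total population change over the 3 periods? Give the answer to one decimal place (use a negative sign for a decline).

-33.8

Period 1.
Births: 7400 * 0.307 = 2272
10–19: 13000 * 0.955 = 12415
20–29: 4600 * 0.947 = 4356
30–39: 22900 * 0.95 = 21755
40–49: 7400 * 0.942 = 6971
50–59: 19600 * 0.97 = 19012
60–69: 6300 * 0.969 = 6105
Net migration: 0–9 − 310 → 1962; 20–29 + 580 → 4936
Giving 1962 / 12415 / 4936 / 21755 / 6971 / 19012 / 6105.
Period 2.
Births: 21755 * 0.307 = 6679
10–19: 1962 * 0.955 = 1874
20–29: 12415 * 0.947 = 11757
30–39: 4936 * 0.95 = 4689
40–49: 21755 * 0.942 = 20493
50–59: 6971 * 0.97 = 6762
60–69: 19012 * 0.969 = 18423
Net migration: 0–9 − 310 → 6369; 20–29 + 580 → 12337
Giving 6369 / 1874 / 12337 / 4689 / 20493 / 6762 / 18423.
Period 3.
Births: 4689 * 0.307 = 1440
10–19: 6369 * 0.955 = 6082
20–29: 1874 * 0.947 = 1775
30–39: 12337 * 0.95 = 11720
40–49: 4689 * 0.942 = 4417
50–59: 20493 * 0.97 = 19878
60–69: 6762 * 0.969 = 6552
Net migration: 0–9 − 310 → 1130; 20–29 + 580 → 2355
Giving 1130 / 6082 / 2355 / 11720 / 4417 / 19878 / 6552.
Total: 78800 → 52134; change = -26666; percentage change = -33.8%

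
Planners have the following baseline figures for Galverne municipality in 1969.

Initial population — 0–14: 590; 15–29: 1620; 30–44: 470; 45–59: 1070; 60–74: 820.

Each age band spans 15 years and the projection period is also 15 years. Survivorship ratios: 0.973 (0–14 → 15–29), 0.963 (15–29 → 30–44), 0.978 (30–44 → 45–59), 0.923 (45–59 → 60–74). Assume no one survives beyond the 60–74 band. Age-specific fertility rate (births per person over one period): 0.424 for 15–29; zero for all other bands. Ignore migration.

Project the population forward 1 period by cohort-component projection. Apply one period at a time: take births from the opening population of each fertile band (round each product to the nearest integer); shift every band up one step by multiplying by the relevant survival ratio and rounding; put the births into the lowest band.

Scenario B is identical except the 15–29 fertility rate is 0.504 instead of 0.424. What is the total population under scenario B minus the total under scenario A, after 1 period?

(Groups numbered youngest = 1 to oldest = 5.)
After projecting period 1:
Births: 1620 × 0.424 = 687
Group 2: 590 × 0.973 = 574
Group 3: 1620 × 0.963 = 1560
Group 4: 470 × 0.978 = 460
Group 5: 1070 × 0.923 = 988
End of period: [687, 574, 1560, 460, 988]
Scenario A total after 1 period: 4269
Scenario B projection —
After projecting period 1:
Births: 1620 × 0.504 = 816
Group 2: 590 × 0.973 = 574
Group 3: 1620 × 0.963 = 1560
Group 4: 470 × 0.978 = 460
Group 5: 1070 × 0.923 = 988
End of period: [816, 574, 1560, 460, 988]
Scenario B total after 1 period: 4398
Difference B − A = 4398 − 4269 = 129

129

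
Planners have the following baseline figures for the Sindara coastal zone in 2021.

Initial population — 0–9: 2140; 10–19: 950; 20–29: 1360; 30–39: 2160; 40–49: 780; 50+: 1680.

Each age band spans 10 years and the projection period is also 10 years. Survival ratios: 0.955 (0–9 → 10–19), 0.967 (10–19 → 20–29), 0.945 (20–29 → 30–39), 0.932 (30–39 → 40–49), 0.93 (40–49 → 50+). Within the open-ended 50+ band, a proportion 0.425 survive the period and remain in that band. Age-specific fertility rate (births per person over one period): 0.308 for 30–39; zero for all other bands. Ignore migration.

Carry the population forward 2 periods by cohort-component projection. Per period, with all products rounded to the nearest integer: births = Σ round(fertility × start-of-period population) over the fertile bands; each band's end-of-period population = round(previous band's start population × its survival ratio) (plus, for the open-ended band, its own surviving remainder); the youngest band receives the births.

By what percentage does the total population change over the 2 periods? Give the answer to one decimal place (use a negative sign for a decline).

-16.7

Call the bands 1 to 6, youngest first.
Period 1.
Births: 2160 * 0.308 = 665
Band 2: 2140 * 0.955 = 2044
Band 3: 950 * 0.967 = 919
Band 4: 1360 * 0.945 = 1285
Band 5: 2160 * 0.932 = 2013
Band 6: 780 * 0.93 + 1680 * 0.425 = 725 + 714 = 1439
End of period: [665, 2044, 919, 1285, 2013, 1439]
Period 2.
Births: 1285 * 0.308 = 396
Band 2: 665 * 0.955 = 635
Band 3: 2044 * 0.967 = 1977
Band 4: 919 * 0.945 = 868
Band 5: 1285 * 0.932 = 1198
Band 6: 2013 * 0.93 + 1439 * 0.425 = 1872 + 612 = 2484
End of period: [396, 635, 1977, 868, 1198, 2484]
Total: 9070 → 7558; change = -1512; percentage change = -16.7%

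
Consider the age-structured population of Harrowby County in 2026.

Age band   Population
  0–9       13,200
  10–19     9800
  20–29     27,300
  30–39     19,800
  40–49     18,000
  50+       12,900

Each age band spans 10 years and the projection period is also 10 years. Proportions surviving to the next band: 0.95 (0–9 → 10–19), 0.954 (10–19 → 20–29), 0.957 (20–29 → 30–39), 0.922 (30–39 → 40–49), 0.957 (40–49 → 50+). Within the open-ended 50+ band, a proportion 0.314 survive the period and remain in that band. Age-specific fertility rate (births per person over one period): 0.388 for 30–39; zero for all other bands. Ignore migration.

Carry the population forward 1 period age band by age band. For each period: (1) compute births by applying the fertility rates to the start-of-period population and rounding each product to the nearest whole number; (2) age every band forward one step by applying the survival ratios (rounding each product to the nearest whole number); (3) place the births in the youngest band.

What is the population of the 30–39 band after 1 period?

(Groups numbered youngest = 1 to oldest = 6.)
Period 1:
Births: 19800 × 0.388 = 7682
Group 2: 13200 × 0.95 = 12540
Group 3: 9800 × 0.954 = 9349
Group 4: 27300 × 0.957 = 26126
Group 5: 19800 × 0.922 = 18256
Group 6: 18000 × 0.957 + 12900 × 0.314 = 17226 + 4051 = 21277
Giving 7682 / 12540 / 9349 / 26126 / 18256 / 21277.

26126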